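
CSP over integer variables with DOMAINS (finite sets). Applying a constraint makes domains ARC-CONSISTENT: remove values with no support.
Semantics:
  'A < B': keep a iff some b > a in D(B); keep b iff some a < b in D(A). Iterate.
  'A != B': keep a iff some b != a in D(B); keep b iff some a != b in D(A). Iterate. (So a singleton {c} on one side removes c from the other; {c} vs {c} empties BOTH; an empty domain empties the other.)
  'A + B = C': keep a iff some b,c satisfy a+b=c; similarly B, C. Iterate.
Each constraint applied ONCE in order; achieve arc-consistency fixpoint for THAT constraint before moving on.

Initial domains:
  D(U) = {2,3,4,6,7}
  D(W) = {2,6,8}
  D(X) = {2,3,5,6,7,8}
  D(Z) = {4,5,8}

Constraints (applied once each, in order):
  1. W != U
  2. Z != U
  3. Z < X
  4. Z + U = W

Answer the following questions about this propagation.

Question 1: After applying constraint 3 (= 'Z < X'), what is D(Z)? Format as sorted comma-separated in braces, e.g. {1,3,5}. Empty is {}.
Constraint 1 (W != U) on D(W)={2,6,8} D(U)={2,3,4,6,7}: no change
Constraint 2 (Z != U) on D(Z)={4,5,8} D(U)={2,3,4,6,7}: no change
Constraint 3 (Z < X) on D(Z)={4,5,8} D(X)={2,3,5,6,7,8}: Z {4,5,8}->{4,5}; X {2,3,5,6,7,8}->{5,6,7,8}
So after constraint 3: D(Z) = {4,5}

Answer: {4,5}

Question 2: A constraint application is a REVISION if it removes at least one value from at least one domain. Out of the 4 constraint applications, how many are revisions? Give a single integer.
Constraint 1 (W != U) on D(W)={2,6,8} D(U)={2,3,4,6,7}: no change => not a revision
Constraint 2 (Z != U) on D(Z)={4,5,8} D(U)={2,3,4,6,7}: no change => not a revision
Constraint 3 (Z < X) on D(Z)={4,5,8} D(X)={2,3,5,6,7,8}: Z {4,5,8}->{4,5}; X {2,3,5,6,7,8}->{5,6,7,8} => REVISION
Constraint 4 (Z + U = W) on D(Z)={4,5} D(U)={2,3,4,6,7} D(W)={2,6,8}: U {2,3,4,6,7}->{2,3,4}; W {2,6,8}->{6,8} => REVISION
Total revisions = 2

Answer: 2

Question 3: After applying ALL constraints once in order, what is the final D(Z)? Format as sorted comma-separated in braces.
Answer: {4,5}

Derivation:
Constraint 1 (W != U) on D(W)={2,6,8} D(U)={2,3,4,6,7}: no change
Constraint 2 (Z != U) on D(Z)={4,5,8} D(U)={2,3,4,6,7}: no change
Constraint 3 (Z < X) on D(Z)={4,5,8} D(X)={2,3,5,6,7,8}: Z {4,5,8}->{4,5}; X {2,3,5,6,7,8}->{5,6,7,8}
Constraint 4 (Z + U = W) on D(Z)={4,5} D(U)={2,3,4,6,7} D(W)={2,6,8}: U {2,3,4,6,7}->{2,3,4}; W {2,6,8}->{6,8}
So after all 4 constraints: D(Z) = {4,5}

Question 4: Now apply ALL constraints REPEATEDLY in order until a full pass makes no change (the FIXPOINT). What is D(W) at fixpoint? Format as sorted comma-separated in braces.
Answer: {6,8}

Derivation:
pass 0 (initial): D(W)={2,6,8}
pass 1: U {2,3,4,6,7}->{2,3,4}; W {2,6,8}->{6,8}; X {2,3,5,6,7,8}->{5,6,7,8}; Z {4,5,8}->{4,5}
pass 2: no change
Fixpoint after 2 passes: D(W) = {6,8}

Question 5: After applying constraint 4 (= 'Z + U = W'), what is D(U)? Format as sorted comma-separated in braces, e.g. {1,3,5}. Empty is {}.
Answer: {2,3,4}

Derivation:
Constraint 1 (W != U) on D(W)={2,6,8} D(U)={2,3,4,6,7}: no change
Constraint 2 (Z != U) on D(Z)={4,5,8} D(U)={2,3,4,6,7}: no change
Constraint 3 (Z < X) on D(Z)={4,5,8} D(X)={2,3,5,6,7,8}: Z {4,5,8}->{4,5}; X {2,3,5,6,7,8}->{5,6,7,8}
Constraint 4 (Z + U = W) on D(Z)={4,5} D(U)={2,3,4,6,7} D(W)={2,6,8}: U {2,3,4,6,7}->{2,3,4}; W {2,6,8}->{6,8}
So after constraint 4: D(U) = {2,3,4}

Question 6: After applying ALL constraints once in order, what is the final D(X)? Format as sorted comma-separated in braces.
Constraint 1 (W != U) on D(W)={2,6,8} D(U)={2,3,4,6,7}: no change
Constraint 2 (Z != U) on D(Z)={4,5,8} D(U)={2,3,4,6,7}: no change
Constraint 3 (Z < X) on D(Z)={4,5,8} D(X)={2,3,5,6,7,8}: Z {4,5,8}->{4,5}; X {2,3,5,6,7,8}->{5,6,7,8}
Constraint 4 (Z + U = W) on D(Z)={4,5} D(U)={2,3,4,6,7} D(W)={2,6,8}: U {2,3,4,6,7}->{2,3,4}; W {2,6,8}->{6,8}
So after all 4 constraints: D(X) = {5,6,7,8}

Answer: {5,6,7,8}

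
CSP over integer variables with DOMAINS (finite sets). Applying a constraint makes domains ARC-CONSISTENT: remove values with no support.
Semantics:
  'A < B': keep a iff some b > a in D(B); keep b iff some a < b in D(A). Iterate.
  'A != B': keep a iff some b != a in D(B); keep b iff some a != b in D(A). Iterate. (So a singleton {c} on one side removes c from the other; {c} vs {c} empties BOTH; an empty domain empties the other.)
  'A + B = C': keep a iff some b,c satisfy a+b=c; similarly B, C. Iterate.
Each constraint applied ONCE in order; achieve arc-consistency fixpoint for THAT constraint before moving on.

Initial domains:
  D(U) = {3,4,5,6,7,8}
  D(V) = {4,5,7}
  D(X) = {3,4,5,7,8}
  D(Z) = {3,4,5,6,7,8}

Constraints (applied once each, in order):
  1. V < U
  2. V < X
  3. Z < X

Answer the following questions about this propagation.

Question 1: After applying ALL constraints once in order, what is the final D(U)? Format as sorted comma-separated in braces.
Constraint 1 (V < U) on D(V)={4,5,7} D(U)={3,4,5,6,7,8}: U {3,4,5,6,7,8}->{5,6,7,8}
Constraint 2 (V < X) on D(V)={4,5,7} D(X)={3,4,5,7,8}: X {3,4,5,7,8}->{5,7,8}
Constraint 3 (Z < X) on D(Z)={3,4,5,6,7,8} D(X)={5,7,8}: Z {3,4,5,6,7,8}->{3,4,5,6,7}
So after all 3 constraints: D(U) = {5,6,7,8}

Answer: {5,6,7,8}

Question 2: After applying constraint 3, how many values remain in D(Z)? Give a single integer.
Answer: 5

Derivation:
Constraint 1 (V < U) on D(V)={4,5,7} D(U)={3,4,5,6,7,8}: U {3,4,5,6,7,8}->{5,6,7,8}
Constraint 2 (V < X) on D(V)={4,5,7} D(X)={3,4,5,7,8}: X {3,4,5,7,8}->{5,7,8}
Constraint 3 (Z < X) on D(Z)={3,4,5,6,7,8} D(X)={5,7,8}: Z {3,4,5,6,7,8}->{3,4,5,6,7}
So after constraint 3: D(Z)={3,4,5,6,7}, size = 5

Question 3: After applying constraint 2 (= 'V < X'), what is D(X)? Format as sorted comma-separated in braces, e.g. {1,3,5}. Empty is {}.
Answer: {5,7,8}

Derivation:
Constraint 1 (V < U) on D(V)={4,5,7} D(U)={3,4,5,6,7,8}: U {3,4,5,6,7,8}->{5,6,7,8}
Constraint 2 (V < X) on D(V)={4,5,7} D(X)={3,4,5,7,8}: X {3,4,5,7,8}->{5,7,8}
So after constraint 2: D(X) = {5,7,8}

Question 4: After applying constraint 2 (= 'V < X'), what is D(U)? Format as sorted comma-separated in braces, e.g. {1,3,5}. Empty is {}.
Answer: {5,6,7,8}

Derivation:
Constraint 1 (V < U) on D(V)={4,5,7} D(U)={3,4,5,6,7,8}: U {3,4,5,6,7,8}->{5,6,7,8}
Constraint 2 (V < X) on D(V)={4,5,7} D(X)={3,4,5,7,8}: X {3,4,5,7,8}->{5,7,8}
So after constraint 2: D(U) = {5,6,7,8}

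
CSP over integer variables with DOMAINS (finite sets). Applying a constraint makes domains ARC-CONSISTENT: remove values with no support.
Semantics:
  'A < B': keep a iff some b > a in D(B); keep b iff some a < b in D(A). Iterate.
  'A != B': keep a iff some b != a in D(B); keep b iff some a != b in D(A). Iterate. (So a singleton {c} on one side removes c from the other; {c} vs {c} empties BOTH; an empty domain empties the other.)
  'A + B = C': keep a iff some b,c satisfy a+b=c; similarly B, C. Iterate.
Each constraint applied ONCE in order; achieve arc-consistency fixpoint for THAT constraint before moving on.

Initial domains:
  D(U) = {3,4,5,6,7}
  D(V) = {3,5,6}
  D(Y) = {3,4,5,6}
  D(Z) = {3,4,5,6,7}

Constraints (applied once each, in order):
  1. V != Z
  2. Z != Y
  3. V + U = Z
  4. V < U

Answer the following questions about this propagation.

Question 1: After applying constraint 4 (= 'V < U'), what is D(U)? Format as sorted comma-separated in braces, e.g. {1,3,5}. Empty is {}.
Constraint 1 (V != Z) on D(V)={3,5,6} D(Z)={3,4,5,6,7}: no change
Constraint 2 (Z != Y) on D(Z)={3,4,5,6,7} D(Y)={3,4,5,6}: no change
Constraint 3 (V + U = Z) on D(V)={3,5,6} D(U)={3,4,5,6,7} D(Z)={3,4,5,6,7}: V {3,5,6}->{3}; U {3,4,5,6,7}->{3,4}; Z {3,4,5,6,7}->{6,7}
Constraint 4 (V < U) on D(V)={3} D(U)={3,4}: U {3,4}->{4}
So after constraint 4: D(U) = {4}

Answer: {4}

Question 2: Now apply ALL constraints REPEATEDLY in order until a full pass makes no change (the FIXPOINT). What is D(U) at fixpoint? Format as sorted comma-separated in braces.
pass 0 (initial): D(U)={3,4,5,6,7}
pass 1: U {3,4,5,6,7}->{4}; V {3,5,6}->{3}; Z {3,4,5,6,7}->{6,7}
pass 2: Z {6,7}->{7}
pass 3: no change
Fixpoint after 3 passes: D(U) = {4}

Answer: {4}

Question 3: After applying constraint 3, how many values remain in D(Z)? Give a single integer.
Answer: 2

Derivation:
Constraint 1 (V != Z) on D(V)={3,5,6} D(Z)={3,4,5,6,7}: no change
Constraint 2 (Z != Y) on D(Z)={3,4,5,6,7} D(Y)={3,4,5,6}: no change
Constraint 3 (V + U = Z) on D(V)={3,5,6} D(U)={3,4,5,6,7} D(Z)={3,4,5,6,7}: V {3,5,6}->{3}; U {3,4,5,6,7}->{3,4}; Z {3,4,5,6,7}->{6,7}
So after constraint 3: D(Z)={6,7}, size = 2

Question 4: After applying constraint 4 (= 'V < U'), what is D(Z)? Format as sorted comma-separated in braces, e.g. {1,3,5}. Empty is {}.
Answer: {6,7}

Derivation:
Constraint 1 (V != Z) on D(V)={3,5,6} D(Z)={3,4,5,6,7}: no change
Constraint 2 (Z != Y) on D(Z)={3,4,5,6,7} D(Y)={3,4,5,6}: no change
Constraint 3 (V + U = Z) on D(V)={3,5,6} D(U)={3,4,5,6,7} D(Z)={3,4,5,6,7}: V {3,5,6}->{3}; U {3,4,5,6,7}->{3,4}; Z {3,4,5,6,7}->{6,7}
Constraint 4 (V < U) on D(V)={3} D(U)={3,4}: U {3,4}->{4}
So after constraint 4: D(Z) = {6,7}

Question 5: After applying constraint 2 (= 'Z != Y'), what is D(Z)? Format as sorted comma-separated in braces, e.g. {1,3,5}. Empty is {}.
Answer: {3,4,5,6,7}

Derivation:
Constraint 1 (V != Z) on D(V)={3,5,6} D(Z)={3,4,5,6,7}: no change
Constraint 2 (Z != Y) on D(Z)={3,4,5,6,7} D(Y)={3,4,5,6}: no change
So after constraint 2: D(Z) = {3,4,5,6,7}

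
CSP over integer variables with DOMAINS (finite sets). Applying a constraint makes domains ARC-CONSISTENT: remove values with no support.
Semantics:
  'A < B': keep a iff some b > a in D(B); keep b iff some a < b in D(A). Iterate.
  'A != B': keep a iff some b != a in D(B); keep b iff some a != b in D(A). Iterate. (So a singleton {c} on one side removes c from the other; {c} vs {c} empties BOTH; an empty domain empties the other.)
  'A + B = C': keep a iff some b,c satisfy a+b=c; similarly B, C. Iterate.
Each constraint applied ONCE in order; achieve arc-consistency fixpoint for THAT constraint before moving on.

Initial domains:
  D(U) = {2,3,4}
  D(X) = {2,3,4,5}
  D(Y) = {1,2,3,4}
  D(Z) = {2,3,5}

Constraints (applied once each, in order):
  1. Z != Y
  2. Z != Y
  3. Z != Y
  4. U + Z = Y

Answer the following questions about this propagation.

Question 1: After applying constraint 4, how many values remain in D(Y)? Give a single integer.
Answer: 1

Derivation:
Constraint 1 (Z != Y) on D(Z)={2,3,5} D(Y)={1,2,3,4}: no change
Constraint 2 (Z != Y) on D(Z)={2,3,5} D(Y)={1,2,3,4}: no change
Constraint 3 (Z != Y) on D(Z)={2,3,5} D(Y)={1,2,3,4}: no change
Constraint 4 (U + Z = Y) on D(U)={2,3,4} D(Z)={2,3,5} D(Y)={1,2,3,4}: U {2,3,4}->{2}; Z {2,3,5}->{2}; Y {1,2,3,4}->{4}
So after constraint 4: D(Y)={4}, size = 1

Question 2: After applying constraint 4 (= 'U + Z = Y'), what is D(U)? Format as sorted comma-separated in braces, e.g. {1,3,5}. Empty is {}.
Answer: {2}

Derivation:
Constraint 1 (Z != Y) on D(Z)={2,3,5} D(Y)={1,2,3,4}: no change
Constraint 2 (Z != Y) on D(Z)={2,3,5} D(Y)={1,2,3,4}: no change
Constraint 3 (Z != Y) on D(Z)={2,3,5} D(Y)={1,2,3,4}: no change
Constraint 4 (U + Z = Y) on D(U)={2,3,4} D(Z)={2,3,5} D(Y)={1,2,3,4}: U {2,3,4}->{2}; Z {2,3,5}->{2}; Y {1,2,3,4}->{4}
So after constraint 4: D(U) = {2}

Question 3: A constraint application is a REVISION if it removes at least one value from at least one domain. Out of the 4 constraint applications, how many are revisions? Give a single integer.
Constraint 1 (Z != Y) on D(Z)={2,3,5} D(Y)={1,2,3,4}: no change => not a revision
Constraint 2 (Z != Y) on D(Z)={2,3,5} D(Y)={1,2,3,4}: no change => not a revision
Constraint 3 (Z != Y) on D(Z)={2,3,5} D(Y)={1,2,3,4}: no change => not a revision
Constraint 4 (U + Z = Y) on D(U)={2,3,4} D(Z)={2,3,5} D(Y)={1,2,3,4}: U {2,3,4}->{2}; Z {2,3,5}->{2}; Y {1,2,3,4}->{4} => REVISION
Total revisions = 1

Answer: 1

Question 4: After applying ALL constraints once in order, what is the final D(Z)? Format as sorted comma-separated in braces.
Answer: {2}

Derivation:
Constraint 1 (Z != Y) on D(Z)={2,3,5} D(Y)={1,2,3,4}: no change
Constraint 2 (Z != Y) on D(Z)={2,3,5} D(Y)={1,2,3,4}: no change
Constraint 3 (Z != Y) on D(Z)={2,3,5} D(Y)={1,2,3,4}: no change
Constraint 4 (U + Z = Y) on D(U)={2,3,4} D(Z)={2,3,5} D(Y)={1,2,3,4}: U {2,3,4}->{2}; Z {2,3,5}->{2}; Y {1,2,3,4}->{4}
So after all 4 constraints: D(Z) = {2}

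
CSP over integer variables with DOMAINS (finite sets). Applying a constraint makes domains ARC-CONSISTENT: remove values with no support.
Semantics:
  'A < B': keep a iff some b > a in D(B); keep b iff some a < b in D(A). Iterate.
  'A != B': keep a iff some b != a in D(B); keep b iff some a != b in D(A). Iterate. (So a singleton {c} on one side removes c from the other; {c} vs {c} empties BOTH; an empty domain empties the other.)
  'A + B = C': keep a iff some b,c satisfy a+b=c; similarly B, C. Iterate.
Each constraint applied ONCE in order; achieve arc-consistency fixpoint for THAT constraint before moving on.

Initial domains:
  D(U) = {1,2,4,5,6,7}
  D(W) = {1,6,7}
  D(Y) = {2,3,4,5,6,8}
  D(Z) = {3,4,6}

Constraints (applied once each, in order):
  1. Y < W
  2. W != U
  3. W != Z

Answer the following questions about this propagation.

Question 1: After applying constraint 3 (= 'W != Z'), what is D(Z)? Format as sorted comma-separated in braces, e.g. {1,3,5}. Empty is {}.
Answer: {3,4,6}

Derivation:
Constraint 1 (Y < W) on D(Y)={2,3,4,5,6,8} D(W)={1,6,7}: Y {2,3,4,5,6,8}->{2,3,4,5,6}; W {1,6,7}->{6,7}
Constraint 2 (W != U) on D(W)={6,7} D(U)={1,2,4,5,6,7}: no change
Constraint 3 (W != Z) on D(W)={6,7} D(Z)={3,4,6}: no change
So after constraint 3: D(Z) = {3,4,6}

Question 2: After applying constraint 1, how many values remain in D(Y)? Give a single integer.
Answer: 5

Derivation:
Constraint 1 (Y < W) on D(Y)={2,3,4,5,6,8} D(W)={1,6,7}: Y {2,3,4,5,6,8}->{2,3,4,5,6}; W {1,6,7}->{6,7}
So after constraint 1: D(Y)={2,3,4,5,6}, size = 5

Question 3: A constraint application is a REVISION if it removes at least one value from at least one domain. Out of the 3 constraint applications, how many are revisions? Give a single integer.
Constraint 1 (Y < W) on D(Y)={2,3,4,5,6,8} D(W)={1,6,7}: Y {2,3,4,5,6,8}->{2,3,4,5,6}; W {1,6,7}->{6,7} => REVISION
Constraint 2 (W != U) on D(W)={6,7} D(U)={1,2,4,5,6,7}: no change => not a revision
Constraint 3 (W != Z) on D(W)={6,7} D(Z)={3,4,6}: no change => not a revision
Total revisions = 1

Answer: 1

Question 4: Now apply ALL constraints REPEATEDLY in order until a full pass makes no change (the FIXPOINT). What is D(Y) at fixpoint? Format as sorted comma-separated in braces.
pass 0 (initial): D(Y)={2,3,4,5,6,8}
pass 1: W {1,6,7}->{6,7}; Y {2,3,4,5,6,8}->{2,3,4,5,6}
pass 2: no change
Fixpoint after 2 passes: D(Y) = {2,3,4,5,6}

Answer: {2,3,4,5,6}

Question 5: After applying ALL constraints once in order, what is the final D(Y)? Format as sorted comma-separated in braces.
Constraint 1 (Y < W) on D(Y)={2,3,4,5,6,8} D(W)={1,6,7}: Y {2,3,4,5,6,8}->{2,3,4,5,6}; W {1,6,7}->{6,7}
Constraint 2 (W != U) on D(W)={6,7} D(U)={1,2,4,5,6,7}: no change
Constraint 3 (W != Z) on D(W)={6,7} D(Z)={3,4,6}: no change
So after all 3 constraints: D(Y) = {2,3,4,5,6}

Answer: {2,3,4,5,6}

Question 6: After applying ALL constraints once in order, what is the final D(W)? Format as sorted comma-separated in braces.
Answer: {6,7}

Derivation:
Constraint 1 (Y < W) on D(Y)={2,3,4,5,6,8} D(W)={1,6,7}: Y {2,3,4,5,6,8}->{2,3,4,5,6}; W {1,6,7}->{6,7}
Constraint 2 (W != U) on D(W)={6,7} D(U)={1,2,4,5,6,7}: no change
Constraint 3 (W != Z) on D(W)={6,7} D(Z)={3,4,6}: no change
So after all 3 constraints: D(W) = {6,7}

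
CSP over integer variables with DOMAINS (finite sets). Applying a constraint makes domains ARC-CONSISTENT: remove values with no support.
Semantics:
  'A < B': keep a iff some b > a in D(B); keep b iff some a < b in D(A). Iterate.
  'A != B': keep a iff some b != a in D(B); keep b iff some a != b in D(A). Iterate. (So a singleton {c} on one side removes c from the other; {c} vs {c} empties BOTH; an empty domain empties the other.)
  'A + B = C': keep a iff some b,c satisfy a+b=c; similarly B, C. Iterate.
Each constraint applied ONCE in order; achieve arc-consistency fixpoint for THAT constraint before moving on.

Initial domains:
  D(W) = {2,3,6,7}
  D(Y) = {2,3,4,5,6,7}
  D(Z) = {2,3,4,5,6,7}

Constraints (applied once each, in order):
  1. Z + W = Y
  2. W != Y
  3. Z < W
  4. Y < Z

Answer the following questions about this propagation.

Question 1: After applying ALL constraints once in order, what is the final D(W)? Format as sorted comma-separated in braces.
Constraint 1 (Z + W = Y) on D(Z)={2,3,4,5,6,7} D(W)={2,3,6,7} D(Y)={2,3,4,5,6,7}: Z {2,3,4,5,6,7}->{2,3,4,5}; W {2,3,6,7}->{2,3}; Y {2,3,4,5,6,7}->{4,5,6,7}
Constraint 2 (W != Y) on D(W)={2,3} D(Y)={4,5,6,7}: no change
Constraint 3 (Z < W) on D(Z)={2,3,4,5} D(W)={2,3}: Z {2,3,4,5}->{2}; W {2,3}->{3}
Constraint 4 (Y < Z) on D(Y)={4,5,6,7} D(Z)={2}: Y {4,5,6,7}->{}; Z {2}->{}
So after all 4 constraints: D(W) = {3}

Answer: {3}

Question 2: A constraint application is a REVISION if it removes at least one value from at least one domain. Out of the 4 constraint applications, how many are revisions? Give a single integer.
Answer: 3

Derivation:
Constraint 1 (Z + W = Y) on D(Z)={2,3,4,5,6,7} D(W)={2,3,6,7} D(Y)={2,3,4,5,6,7}: Z {2,3,4,5,6,7}->{2,3,4,5}; W {2,3,6,7}->{2,3}; Y {2,3,4,5,6,7}->{4,5,6,7} => REVISION
Constraint 2 (W != Y) on D(W)={2,3} D(Y)={4,5,6,7}: no change => not a revision
Constraint 3 (Z < W) on D(Z)={2,3,4,5} D(W)={2,3}: Z {2,3,4,5}->{2}; W {2,3}->{3} => REVISION
Constraint 4 (Y < Z) on D(Y)={4,5,6,7} D(Z)={2}: Y {4,5,6,7}->{}; Z {2}->{} => REVISION
Total revisions = 3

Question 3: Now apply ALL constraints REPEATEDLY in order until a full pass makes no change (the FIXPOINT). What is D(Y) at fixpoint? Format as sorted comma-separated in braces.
pass 0 (initial): D(Y)={2,3,4,5,6,7}
pass 1: W {2,3,6,7}->{3}; Y {2,3,4,5,6,7}->{}; Z {2,3,4,5,6,7}->{}
pass 2: W {3}->{}
pass 3: no change
Fixpoint after 3 passes: D(Y) = {}

Answer: {}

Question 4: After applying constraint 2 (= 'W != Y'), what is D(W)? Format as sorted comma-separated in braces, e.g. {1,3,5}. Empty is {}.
Answer: {2,3}

Derivation:
Constraint 1 (Z + W = Y) on D(Z)={2,3,4,5,6,7} D(W)={2,3,6,7} D(Y)={2,3,4,5,6,7}: Z {2,3,4,5,6,7}->{2,3,4,5}; W {2,3,6,7}->{2,3}; Y {2,3,4,5,6,7}->{4,5,6,7}
Constraint 2 (W != Y) on D(W)={2,3} D(Y)={4,5,6,7}: no change
So after constraint 2: D(W) = {2,3}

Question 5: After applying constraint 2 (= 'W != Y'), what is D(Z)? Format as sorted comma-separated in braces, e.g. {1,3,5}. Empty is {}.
Constraint 1 (Z + W = Y) on D(Z)={2,3,4,5,6,7} D(W)={2,3,6,7} D(Y)={2,3,4,5,6,7}: Z {2,3,4,5,6,7}->{2,3,4,5}; W {2,3,6,7}->{2,3}; Y {2,3,4,5,6,7}->{4,5,6,7}
Constraint 2 (W != Y) on D(W)={2,3} D(Y)={4,5,6,7}: no change
So after constraint 2: D(Z) = {2,3,4,5}

Answer: {2,3,4,5}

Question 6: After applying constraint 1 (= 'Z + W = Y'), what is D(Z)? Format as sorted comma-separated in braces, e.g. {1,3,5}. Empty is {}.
Constraint 1 (Z + W = Y) on D(Z)={2,3,4,5,6,7} D(W)={2,3,6,7} D(Y)={2,3,4,5,6,7}: Z {2,3,4,5,6,7}->{2,3,4,5}; W {2,3,6,7}->{2,3}; Y {2,3,4,5,6,7}->{4,5,6,7}
So after constraint 1: D(Z) = {2,3,4,5}

Answer: {2,3,4,5}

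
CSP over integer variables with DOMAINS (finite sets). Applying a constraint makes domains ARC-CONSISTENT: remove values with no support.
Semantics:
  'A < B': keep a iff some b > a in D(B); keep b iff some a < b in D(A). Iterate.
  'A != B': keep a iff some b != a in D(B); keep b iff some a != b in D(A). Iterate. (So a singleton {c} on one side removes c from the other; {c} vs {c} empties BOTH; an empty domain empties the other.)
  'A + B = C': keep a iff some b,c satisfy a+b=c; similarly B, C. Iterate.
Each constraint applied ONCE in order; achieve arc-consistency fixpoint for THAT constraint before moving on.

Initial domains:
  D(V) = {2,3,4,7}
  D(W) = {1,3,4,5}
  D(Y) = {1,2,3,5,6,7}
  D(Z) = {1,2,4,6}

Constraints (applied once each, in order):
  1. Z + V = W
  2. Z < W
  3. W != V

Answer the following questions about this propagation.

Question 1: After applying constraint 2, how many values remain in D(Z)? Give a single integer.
Answer: 2

Derivation:
Constraint 1 (Z + V = W) on D(Z)={1,2,4,6} D(V)={2,3,4,7} D(W)={1,3,4,5}: Z {1,2,4,6}->{1,2}; V {2,3,4,7}->{2,3,4}; W {1,3,4,5}->{3,4,5}
Constraint 2 (Z < W) on D(Z)={1,2} D(W)={3,4,5}: no change
So after constraint 2: D(Z)={1,2}, size = 2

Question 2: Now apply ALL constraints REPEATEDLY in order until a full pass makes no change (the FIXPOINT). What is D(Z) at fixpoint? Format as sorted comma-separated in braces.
pass 0 (initial): D(Z)={1,2,4,6}
pass 1: V {2,3,4,7}->{2,3,4}; W {1,3,4,5}->{3,4,5}; Z {1,2,4,6}->{1,2}
pass 2: no change
Fixpoint after 2 passes: D(Z) = {1,2}

Answer: {1,2}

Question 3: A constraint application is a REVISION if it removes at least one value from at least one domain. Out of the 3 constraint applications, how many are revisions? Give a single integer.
Answer: 1

Derivation:
Constraint 1 (Z + V = W) on D(Z)={1,2,4,6} D(V)={2,3,4,7} D(W)={1,3,4,5}: Z {1,2,4,6}->{1,2}; V {2,3,4,7}->{2,3,4}; W {1,3,4,5}->{3,4,5} => REVISION
Constraint 2 (Z < W) on D(Z)={1,2} D(W)={3,4,5}: no change => not a revision
Constraint 3 (W != V) on D(W)={3,4,5} D(V)={2,3,4}: no change => not a revision
Total revisions = 1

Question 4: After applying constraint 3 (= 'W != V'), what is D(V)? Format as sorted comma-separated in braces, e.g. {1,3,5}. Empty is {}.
Answer: {2,3,4}

Derivation:
Constraint 1 (Z + V = W) on D(Z)={1,2,4,6} D(V)={2,3,4,7} D(W)={1,3,4,5}: Z {1,2,4,6}->{1,2}; V {2,3,4,7}->{2,3,4}; W {1,3,4,5}->{3,4,5}
Constraint 2 (Z < W) on D(Z)={1,2} D(W)={3,4,5}: no change
Constraint 3 (W != V) on D(W)={3,4,5} D(V)={2,3,4}: no change
So after constraint 3: D(V) = {2,3,4}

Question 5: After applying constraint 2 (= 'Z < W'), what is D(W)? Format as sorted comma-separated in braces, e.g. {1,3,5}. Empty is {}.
Constraint 1 (Z + V = W) on D(Z)={1,2,4,6} D(V)={2,3,4,7} D(W)={1,3,4,5}: Z {1,2,4,6}->{1,2}; V {2,3,4,7}->{2,3,4}; W {1,3,4,5}->{3,4,5}
Constraint 2 (Z < W) on D(Z)={1,2} D(W)={3,4,5}: no change
So after constraint 2: D(W) = {3,4,5}

Answer: {3,4,5}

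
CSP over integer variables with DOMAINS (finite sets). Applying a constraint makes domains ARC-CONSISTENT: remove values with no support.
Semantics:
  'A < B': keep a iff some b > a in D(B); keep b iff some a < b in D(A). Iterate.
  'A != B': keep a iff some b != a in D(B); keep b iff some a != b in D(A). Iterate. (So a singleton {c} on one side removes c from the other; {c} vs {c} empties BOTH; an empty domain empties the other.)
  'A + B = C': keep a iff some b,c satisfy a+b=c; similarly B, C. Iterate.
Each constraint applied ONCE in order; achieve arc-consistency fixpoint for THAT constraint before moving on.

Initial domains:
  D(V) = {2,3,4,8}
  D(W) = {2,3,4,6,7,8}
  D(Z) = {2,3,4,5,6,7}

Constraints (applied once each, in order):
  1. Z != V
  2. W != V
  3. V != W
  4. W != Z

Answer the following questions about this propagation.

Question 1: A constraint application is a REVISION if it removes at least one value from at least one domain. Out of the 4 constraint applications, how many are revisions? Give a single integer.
Answer: 0

Derivation:
Constraint 1 (Z != V) on D(Z)={2,3,4,5,6,7} D(V)={2,3,4,8}: no change => not a revision
Constraint 2 (W != V) on D(W)={2,3,4,6,7,8} D(V)={2,3,4,8}: no change => not a revision
Constraint 3 (V != W) on D(V)={2,3,4,8} D(W)={2,3,4,6,7,8}: no change => not a revision
Constraint 4 (W != Z) on D(W)={2,3,4,6,7,8} D(Z)={2,3,4,5,6,7}: no change => not a revision
Total revisions = 0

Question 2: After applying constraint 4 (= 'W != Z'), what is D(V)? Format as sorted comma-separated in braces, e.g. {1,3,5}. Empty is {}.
Constraint 1 (Z != V) on D(Z)={2,3,4,5,6,7} D(V)={2,3,4,8}: no change
Constraint 2 (W != V) on D(W)={2,3,4,6,7,8} D(V)={2,3,4,8}: no change
Constraint 3 (V != W) on D(V)={2,3,4,8} D(W)={2,3,4,6,7,8}: no change
Constraint 4 (W != Z) on D(W)={2,3,4,6,7,8} D(Z)={2,3,4,5,6,7}: no change
So after constraint 4: D(V) = {2,3,4,8}

Answer: {2,3,4,8}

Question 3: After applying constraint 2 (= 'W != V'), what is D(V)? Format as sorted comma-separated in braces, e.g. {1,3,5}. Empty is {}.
Answer: {2,3,4,8}

Derivation:
Constraint 1 (Z != V) on D(Z)={2,3,4,5,6,7} D(V)={2,3,4,8}: no change
Constraint 2 (W != V) on D(W)={2,3,4,6,7,8} D(V)={2,3,4,8}: no change
So after constraint 2: D(V) = {2,3,4,8}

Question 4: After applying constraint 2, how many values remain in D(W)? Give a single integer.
Constraint 1 (Z != V) on D(Z)={2,3,4,5,6,7} D(V)={2,3,4,8}: no change
Constraint 2 (W != V) on D(W)={2,3,4,6,7,8} D(V)={2,3,4,8}: no change
So after constraint 2: D(W)={2,3,4,6,7,8}, size = 6

Answer: 6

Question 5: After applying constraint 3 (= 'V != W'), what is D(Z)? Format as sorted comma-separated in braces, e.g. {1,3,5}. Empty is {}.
Constraint 1 (Z != V) on D(Z)={2,3,4,5,6,7} D(V)={2,3,4,8}: no change
Constraint 2 (W != V) on D(W)={2,3,4,6,7,8} D(V)={2,3,4,8}: no change
Constraint 3 (V != W) on D(V)={2,3,4,8} D(W)={2,3,4,6,7,8}: no change
So after constraint 3: D(Z) = {2,3,4,5,6,7}

Answer: {2,3,4,5,6,7}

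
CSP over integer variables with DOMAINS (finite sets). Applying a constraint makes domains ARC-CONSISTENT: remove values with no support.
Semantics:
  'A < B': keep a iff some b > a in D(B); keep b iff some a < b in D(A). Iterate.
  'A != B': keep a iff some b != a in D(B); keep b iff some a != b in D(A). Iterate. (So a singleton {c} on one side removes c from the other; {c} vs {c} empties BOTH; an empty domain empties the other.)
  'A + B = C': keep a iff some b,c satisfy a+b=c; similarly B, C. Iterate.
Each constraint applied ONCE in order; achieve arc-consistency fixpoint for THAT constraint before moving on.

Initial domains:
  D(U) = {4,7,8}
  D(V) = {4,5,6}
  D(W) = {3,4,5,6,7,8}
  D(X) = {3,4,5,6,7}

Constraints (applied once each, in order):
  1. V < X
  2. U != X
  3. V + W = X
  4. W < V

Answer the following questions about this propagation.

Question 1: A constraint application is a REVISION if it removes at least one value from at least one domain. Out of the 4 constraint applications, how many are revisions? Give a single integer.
Answer: 2

Derivation:
Constraint 1 (V < X) on D(V)={4,5,6} D(X)={3,4,5,6,7}: X {3,4,5,6,7}->{5,6,7} => REVISION
Constraint 2 (U != X) on D(U)={4,7,8} D(X)={5,6,7}: no change => not a revision
Constraint 3 (V + W = X) on D(V)={4,5,6} D(W)={3,4,5,6,7,8} D(X)={5,6,7}: V {4,5,6}->{4}; W {3,4,5,6,7,8}->{3}; X {5,6,7}->{7} => REVISION
Constraint 4 (W < V) on D(W)={3} D(V)={4}: no change => not a revision
Total revisions = 2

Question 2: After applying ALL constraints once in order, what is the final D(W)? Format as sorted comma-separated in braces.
Answer: {3}

Derivation:
Constraint 1 (V < X) on D(V)={4,5,6} D(X)={3,4,5,6,7}: X {3,4,5,6,7}->{5,6,7}
Constraint 2 (U != X) on D(U)={4,7,8} D(X)={5,6,7}: no change
Constraint 3 (V + W = X) on D(V)={4,5,6} D(W)={3,4,5,6,7,8} D(X)={5,6,7}: V {4,5,6}->{4}; W {3,4,5,6,7,8}->{3}; X {5,6,7}->{7}
Constraint 4 (W < V) on D(W)={3} D(V)={4}: no change
So after all 4 constraints: D(W) = {3}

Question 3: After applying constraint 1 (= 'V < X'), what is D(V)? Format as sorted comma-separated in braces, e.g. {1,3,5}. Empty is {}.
Answer: {4,5,6}

Derivation:
Constraint 1 (V < X) on D(V)={4,5,6} D(X)={3,4,5,6,7}: X {3,4,5,6,7}->{5,6,7}
So after constraint 1: D(V) = {4,5,6}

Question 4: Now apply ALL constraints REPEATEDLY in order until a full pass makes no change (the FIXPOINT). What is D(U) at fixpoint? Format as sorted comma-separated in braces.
pass 0 (initial): D(U)={4,7,8}
pass 1: V {4,5,6}->{4}; W {3,4,5,6,7,8}->{3}; X {3,4,5,6,7}->{7}
pass 2: U {4,7,8}->{4,8}
pass 3: no change
Fixpoint after 3 passes: D(U) = {4,8}

Answer: {4,8}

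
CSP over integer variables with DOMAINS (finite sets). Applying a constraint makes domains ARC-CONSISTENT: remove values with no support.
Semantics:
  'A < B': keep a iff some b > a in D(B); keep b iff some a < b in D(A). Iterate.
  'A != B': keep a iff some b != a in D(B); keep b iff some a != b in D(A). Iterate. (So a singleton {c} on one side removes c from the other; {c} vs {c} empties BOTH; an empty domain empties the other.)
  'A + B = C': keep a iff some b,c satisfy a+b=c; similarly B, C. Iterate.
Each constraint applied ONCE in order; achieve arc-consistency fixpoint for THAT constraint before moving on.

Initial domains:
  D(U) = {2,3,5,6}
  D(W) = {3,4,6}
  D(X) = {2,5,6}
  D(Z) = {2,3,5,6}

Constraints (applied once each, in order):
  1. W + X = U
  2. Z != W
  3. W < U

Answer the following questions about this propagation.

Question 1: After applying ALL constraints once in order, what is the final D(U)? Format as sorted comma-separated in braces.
Answer: {5,6}

Derivation:
Constraint 1 (W + X = U) on D(W)={3,4,6} D(X)={2,5,6} D(U)={2,3,5,6}: W {3,4,6}->{3,4}; X {2,5,6}->{2}; U {2,3,5,6}->{5,6}
Constraint 2 (Z != W) on D(Z)={2,3,5,6} D(W)={3,4}: no change
Constraint 3 (W < U) on D(W)={3,4} D(U)={5,6}: no change
So after all 3 constraints: D(U) = {5,6}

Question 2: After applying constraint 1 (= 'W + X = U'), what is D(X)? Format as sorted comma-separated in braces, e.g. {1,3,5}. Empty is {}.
Answer: {2}

Derivation:
Constraint 1 (W + X = U) on D(W)={3,4,6} D(X)={2,5,6} D(U)={2,3,5,6}: W {3,4,6}->{3,4}; X {2,5,6}->{2}; U {2,3,5,6}->{5,6}
So after constraint 1: D(X) = {2}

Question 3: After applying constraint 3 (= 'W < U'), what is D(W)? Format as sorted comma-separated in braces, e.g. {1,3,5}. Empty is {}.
Answer: {3,4}

Derivation:
Constraint 1 (W + X = U) on D(W)={3,4,6} D(X)={2,5,6} D(U)={2,3,5,6}: W {3,4,6}->{3,4}; X {2,5,6}->{2}; U {2,3,5,6}->{5,6}
Constraint 2 (Z != W) on D(Z)={2,3,5,6} D(W)={3,4}: no change
Constraint 3 (W < U) on D(W)={3,4} D(U)={5,6}: no change
So after constraint 3: D(W) = {3,4}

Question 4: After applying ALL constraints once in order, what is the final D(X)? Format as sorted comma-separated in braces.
Answer: {2}

Derivation:
Constraint 1 (W + X = U) on D(W)={3,4,6} D(X)={2,5,6} D(U)={2,3,5,6}: W {3,4,6}->{3,4}; X {2,5,6}->{2}; U {2,3,5,6}->{5,6}
Constraint 2 (Z != W) on D(Z)={2,3,5,6} D(W)={3,4}: no change
Constraint 3 (W < U) on D(W)={3,4} D(U)={5,6}: no change
So after all 3 constraints: D(X) = {2}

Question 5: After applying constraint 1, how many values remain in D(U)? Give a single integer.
Constraint 1 (W + X = U) on D(W)={3,4,6} D(X)={2,5,6} D(U)={2,3,5,6}: W {3,4,6}->{3,4}; X {2,5,6}->{2}; U {2,3,5,6}->{5,6}
So after constraint 1: D(U)={5,6}, size = 2

Answer: 2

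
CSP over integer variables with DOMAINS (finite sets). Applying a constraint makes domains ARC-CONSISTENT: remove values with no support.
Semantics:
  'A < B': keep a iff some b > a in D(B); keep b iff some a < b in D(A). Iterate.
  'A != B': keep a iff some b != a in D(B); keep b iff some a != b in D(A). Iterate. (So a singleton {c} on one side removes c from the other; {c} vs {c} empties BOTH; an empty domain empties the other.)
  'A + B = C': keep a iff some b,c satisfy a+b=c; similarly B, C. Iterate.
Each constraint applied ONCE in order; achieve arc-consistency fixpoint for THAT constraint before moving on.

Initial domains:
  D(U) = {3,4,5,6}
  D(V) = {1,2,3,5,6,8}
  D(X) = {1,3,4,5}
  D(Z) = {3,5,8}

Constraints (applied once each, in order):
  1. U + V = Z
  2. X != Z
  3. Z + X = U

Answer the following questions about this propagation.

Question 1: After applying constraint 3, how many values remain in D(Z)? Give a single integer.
Answer: 1

Derivation:
Constraint 1 (U + V = Z) on D(U)={3,4,5,6} D(V)={1,2,3,5,6,8} D(Z)={3,5,8}: V {1,2,3,5,6,8}->{1,2,3,5}; Z {3,5,8}->{5,8}
Constraint 2 (X != Z) on D(X)={1,3,4,5} D(Z)={5,8}: no change
Constraint 3 (Z + X = U) on D(Z)={5,8} D(X)={1,3,4,5} D(U)={3,4,5,6}: Z {5,8}->{5}; X {1,3,4,5}->{1}; U {3,4,5,6}->{6}
So after constraint 3: D(Z)={5}, size = 1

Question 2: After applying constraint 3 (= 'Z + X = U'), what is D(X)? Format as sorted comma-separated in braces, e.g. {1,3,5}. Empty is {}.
Answer: {1}

Derivation:
Constraint 1 (U + V = Z) on D(U)={3,4,5,6} D(V)={1,2,3,5,6,8} D(Z)={3,5,8}: V {1,2,3,5,6,8}->{1,2,3,5}; Z {3,5,8}->{5,8}
Constraint 2 (X != Z) on D(X)={1,3,4,5} D(Z)={5,8}: no change
Constraint 3 (Z + X = U) on D(Z)={5,8} D(X)={1,3,4,5} D(U)={3,4,5,6}: Z {5,8}->{5}; X {1,3,4,5}->{1}; U {3,4,5,6}->{6}
So after constraint 3: D(X) = {1}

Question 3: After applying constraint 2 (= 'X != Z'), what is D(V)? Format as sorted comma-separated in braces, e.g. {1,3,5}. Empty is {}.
Answer: {1,2,3,5}

Derivation:
Constraint 1 (U + V = Z) on D(U)={3,4,5,6} D(V)={1,2,3,5,6,8} D(Z)={3,5,8}: V {1,2,3,5,6,8}->{1,2,3,5}; Z {3,5,8}->{5,8}
Constraint 2 (X != Z) on D(X)={1,3,4,5} D(Z)={5,8}: no change
So after constraint 2: D(V) = {1,2,3,5}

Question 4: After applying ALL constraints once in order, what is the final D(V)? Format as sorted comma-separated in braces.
Constraint 1 (U + V = Z) on D(U)={3,4,5,6} D(V)={1,2,3,5,6,8} D(Z)={3,5,8}: V {1,2,3,5,6,8}->{1,2,3,5}; Z {3,5,8}->{5,8}
Constraint 2 (X != Z) on D(X)={1,3,4,5} D(Z)={5,8}: no change
Constraint 3 (Z + X = U) on D(Z)={5,8} D(X)={1,3,4,5} D(U)={3,4,5,6}: Z {5,8}->{5}; X {1,3,4,5}->{1}; U {3,4,5,6}->{6}
So after all 3 constraints: D(V) = {1,2,3,5}

Answer: {1,2,3,5}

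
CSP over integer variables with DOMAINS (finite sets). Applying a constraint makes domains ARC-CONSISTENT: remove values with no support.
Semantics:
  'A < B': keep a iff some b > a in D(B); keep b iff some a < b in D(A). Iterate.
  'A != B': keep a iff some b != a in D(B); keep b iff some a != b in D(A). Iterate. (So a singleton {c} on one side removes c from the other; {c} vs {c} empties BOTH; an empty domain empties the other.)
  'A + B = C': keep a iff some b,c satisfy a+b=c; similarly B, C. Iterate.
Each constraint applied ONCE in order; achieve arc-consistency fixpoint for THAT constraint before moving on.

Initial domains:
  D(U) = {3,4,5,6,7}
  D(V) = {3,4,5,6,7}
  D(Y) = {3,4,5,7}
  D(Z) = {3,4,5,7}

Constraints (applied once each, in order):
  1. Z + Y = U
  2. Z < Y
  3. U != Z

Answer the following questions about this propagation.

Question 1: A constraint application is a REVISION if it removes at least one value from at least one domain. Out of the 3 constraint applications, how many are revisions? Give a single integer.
Constraint 1 (Z + Y = U) on D(Z)={3,4,5,7} D(Y)={3,4,5,7} D(U)={3,4,5,6,7}: Z {3,4,5,7}->{3,4}; Y {3,4,5,7}->{3,4}; U {3,4,5,6,7}->{6,7} => REVISION
Constraint 2 (Z < Y) on D(Z)={3,4} D(Y)={3,4}: Z {3,4}->{3}; Y {3,4}->{4} => REVISION
Constraint 3 (U != Z) on D(U)={6,7} D(Z)={3}: no change => not a revision
Total revisions = 2

Answer: 2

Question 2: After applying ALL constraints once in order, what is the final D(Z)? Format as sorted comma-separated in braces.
Constraint 1 (Z + Y = U) on D(Z)={3,4,5,7} D(Y)={3,4,5,7} D(U)={3,4,5,6,7}: Z {3,4,5,7}->{3,4}; Y {3,4,5,7}->{3,4}; U {3,4,5,6,7}->{6,7}
Constraint 2 (Z < Y) on D(Z)={3,4} D(Y)={3,4}: Z {3,4}->{3}; Y {3,4}->{4}
Constraint 3 (U != Z) on D(U)={6,7} D(Z)={3}: no change
So after all 3 constraints: D(Z) = {3}

Answer: {3}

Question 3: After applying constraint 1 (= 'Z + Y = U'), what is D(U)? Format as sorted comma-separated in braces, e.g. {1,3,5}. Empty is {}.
Constraint 1 (Z + Y = U) on D(Z)={3,4,5,7} D(Y)={3,4,5,7} D(U)={3,4,5,6,7}: Z {3,4,5,7}->{3,4}; Y {3,4,5,7}->{3,4}; U {3,4,5,6,7}->{6,7}
So after constraint 1: D(U) = {6,7}

Answer: {6,7}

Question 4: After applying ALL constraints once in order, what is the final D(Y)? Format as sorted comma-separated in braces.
Answer: {4}

Derivation:
Constraint 1 (Z + Y = U) on D(Z)={3,4,5,7} D(Y)={3,4,5,7} D(U)={3,4,5,6,7}: Z {3,4,5,7}->{3,4}; Y {3,4,5,7}->{3,4}; U {3,4,5,6,7}->{6,7}
Constraint 2 (Z < Y) on D(Z)={3,4} D(Y)={3,4}: Z {3,4}->{3}; Y {3,4}->{4}
Constraint 3 (U != Z) on D(U)={6,7} D(Z)={3}: no change
So after all 3 constraints: D(Y) = {4}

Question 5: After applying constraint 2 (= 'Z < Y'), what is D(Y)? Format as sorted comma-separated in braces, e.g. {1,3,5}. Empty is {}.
Answer: {4}

Derivation:
Constraint 1 (Z + Y = U) on D(Z)={3,4,5,7} D(Y)={3,4,5,7} D(U)={3,4,5,6,7}: Z {3,4,5,7}->{3,4}; Y {3,4,5,7}->{3,4}; U {3,4,5,6,7}->{6,7}
Constraint 2 (Z < Y) on D(Z)={3,4} D(Y)={3,4}: Z {3,4}->{3}; Y {3,4}->{4}
So after constraint 2: D(Y) = {4}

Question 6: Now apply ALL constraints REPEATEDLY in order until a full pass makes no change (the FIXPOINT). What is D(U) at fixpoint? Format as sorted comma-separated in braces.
Answer: {7}

Derivation:
pass 0 (initial): D(U)={3,4,5,6,7}
pass 1: U {3,4,5,6,7}->{6,7}; Y {3,4,5,7}->{4}; Z {3,4,5,7}->{3}
pass 2: U {6,7}->{7}
pass 3: no change
Fixpoint after 3 passes: D(U) = {7}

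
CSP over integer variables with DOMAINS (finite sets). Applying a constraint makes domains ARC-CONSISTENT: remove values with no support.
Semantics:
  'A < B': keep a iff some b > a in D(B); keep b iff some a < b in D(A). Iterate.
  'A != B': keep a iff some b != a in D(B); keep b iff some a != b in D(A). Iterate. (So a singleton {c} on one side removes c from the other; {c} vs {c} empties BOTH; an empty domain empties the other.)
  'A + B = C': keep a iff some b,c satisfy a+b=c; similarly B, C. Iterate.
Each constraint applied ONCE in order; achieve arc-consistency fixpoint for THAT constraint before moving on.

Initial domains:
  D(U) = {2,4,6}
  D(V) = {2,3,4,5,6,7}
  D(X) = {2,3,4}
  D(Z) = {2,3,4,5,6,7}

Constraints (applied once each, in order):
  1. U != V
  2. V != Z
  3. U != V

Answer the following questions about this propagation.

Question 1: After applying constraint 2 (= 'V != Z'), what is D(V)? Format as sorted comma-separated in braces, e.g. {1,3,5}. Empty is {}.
Constraint 1 (U != V) on D(U)={2,4,6} D(V)={2,3,4,5,6,7}: no change
Constraint 2 (V != Z) on D(V)={2,3,4,5,6,7} D(Z)={2,3,4,5,6,7}: no change
So after constraint 2: D(V) = {2,3,4,5,6,7}

Answer: {2,3,4,5,6,7}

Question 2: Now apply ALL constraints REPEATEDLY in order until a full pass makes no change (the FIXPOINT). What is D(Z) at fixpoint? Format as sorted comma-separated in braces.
pass 0 (initial): D(Z)={2,3,4,5,6,7}
pass 1: no change
Fixpoint after 1 passes: D(Z) = {2,3,4,5,6,7}

Answer: {2,3,4,5,6,7}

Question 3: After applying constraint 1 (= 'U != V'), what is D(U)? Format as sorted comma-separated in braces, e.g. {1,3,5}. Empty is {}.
Answer: {2,4,6}

Derivation:
Constraint 1 (U != V) on D(U)={2,4,6} D(V)={2,3,4,5,6,7}: no change
So after constraint 1: D(U) = {2,4,6}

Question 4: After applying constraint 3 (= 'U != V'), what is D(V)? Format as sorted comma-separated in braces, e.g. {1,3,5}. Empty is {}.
Answer: {2,3,4,5,6,7}

Derivation:
Constraint 1 (U != V) on D(U)={2,4,6} D(V)={2,3,4,5,6,7}: no change
Constraint 2 (V != Z) on D(V)={2,3,4,5,6,7} D(Z)={2,3,4,5,6,7}: no change
Constraint 3 (U != V) on D(U)={2,4,6} D(V)={2,3,4,5,6,7}: no change
So after constraint 3: D(V) = {2,3,4,5,6,7}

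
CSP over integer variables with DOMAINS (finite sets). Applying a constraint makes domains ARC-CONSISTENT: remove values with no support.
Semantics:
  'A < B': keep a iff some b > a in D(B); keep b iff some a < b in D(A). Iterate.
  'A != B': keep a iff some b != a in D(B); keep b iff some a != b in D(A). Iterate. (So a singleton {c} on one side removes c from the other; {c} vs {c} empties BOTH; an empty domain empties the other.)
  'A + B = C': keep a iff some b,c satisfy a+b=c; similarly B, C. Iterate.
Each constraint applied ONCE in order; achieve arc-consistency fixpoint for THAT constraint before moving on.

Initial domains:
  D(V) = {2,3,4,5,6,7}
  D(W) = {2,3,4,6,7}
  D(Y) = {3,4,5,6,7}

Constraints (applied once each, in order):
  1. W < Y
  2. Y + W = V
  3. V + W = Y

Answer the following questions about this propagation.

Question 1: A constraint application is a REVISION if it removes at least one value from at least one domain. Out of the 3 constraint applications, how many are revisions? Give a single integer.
Answer: 3

Derivation:
Constraint 1 (W < Y) on D(W)={2,3,4,6,7} D(Y)={3,4,5,6,7}: W {2,3,4,6,7}->{2,3,4,6} => REVISION
Constraint 2 (Y + W = V) on D(Y)={3,4,5,6,7} D(W)={2,3,4,6} D(V)={2,3,4,5,6,7}: Y {3,4,5,6,7}->{3,4,5}; W {2,3,4,6}->{2,3,4}; V {2,3,4,5,6,7}->{5,6,7} => REVISION
Constraint 3 (V + W = Y) on D(V)={5,6,7} D(W)={2,3,4} D(Y)={3,4,5}: V {5,6,7}->{}; W {2,3,4}->{}; Y {3,4,5}->{} => REVISION
Total revisions = 3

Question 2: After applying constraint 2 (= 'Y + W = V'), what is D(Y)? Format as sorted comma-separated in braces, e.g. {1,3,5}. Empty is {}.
Constraint 1 (W < Y) on D(W)={2,3,4,6,7} D(Y)={3,4,5,6,7}: W {2,3,4,6,7}->{2,3,4,6}
Constraint 2 (Y + W = V) on D(Y)={3,4,5,6,7} D(W)={2,3,4,6} D(V)={2,3,4,5,6,7}: Y {3,4,5,6,7}->{3,4,5}; W {2,3,4,6}->{2,3,4}; V {2,3,4,5,6,7}->{5,6,7}
So after constraint 2: D(Y) = {3,4,5}

Answer: {3,4,5}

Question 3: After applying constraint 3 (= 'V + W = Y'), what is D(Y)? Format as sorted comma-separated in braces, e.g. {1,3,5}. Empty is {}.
Answer: {}

Derivation:
Constraint 1 (W < Y) on D(W)={2,3,4,6,7} D(Y)={3,4,5,6,7}: W {2,3,4,6,7}->{2,3,4,6}
Constraint 2 (Y + W = V) on D(Y)={3,4,5,6,7} D(W)={2,3,4,6} D(V)={2,3,4,5,6,7}: Y {3,4,5,6,7}->{3,4,5}; W {2,3,4,6}->{2,3,4}; V {2,3,4,5,6,7}->{5,6,7}
Constraint 3 (V + W = Y) on D(V)={5,6,7} D(W)={2,3,4} D(Y)={3,4,5}: V {5,6,7}->{}; W {2,3,4}->{}; Y {3,4,5}->{}
So after constraint 3: D(Y) = {}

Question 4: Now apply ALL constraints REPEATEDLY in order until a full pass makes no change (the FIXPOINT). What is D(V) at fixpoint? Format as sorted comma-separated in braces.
pass 0 (initial): D(V)={2,3,4,5,6,7}
pass 1: V {2,3,4,5,6,7}->{}; W {2,3,4,6,7}->{}; Y {3,4,5,6,7}->{}
pass 2: no change
Fixpoint after 2 passes: D(V) = {}

Answer: {}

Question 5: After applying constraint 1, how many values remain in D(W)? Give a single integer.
Constraint 1 (W < Y) on D(W)={2,3,4,6,7} D(Y)={3,4,5,6,7}: W {2,3,4,6,7}->{2,3,4,6}
So after constraint 1: D(W)={2,3,4,6}, size = 4

Answer: 4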